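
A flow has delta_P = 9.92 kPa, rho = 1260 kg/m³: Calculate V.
Formula: V = \sqrt{\frac{2 \Delta P}{\rho}}
V = √(2·(9.92·1000)/1260) = 3.968 m/s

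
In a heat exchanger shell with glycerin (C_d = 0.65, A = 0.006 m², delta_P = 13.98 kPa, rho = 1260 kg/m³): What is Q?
Formula: Q = C_d A \sqrt{\frac{2 \Delta P}{\rho}}
Q = 0.65·0.006·√(2·(13.98·1000)/1260)·1000 = 18.37 L/s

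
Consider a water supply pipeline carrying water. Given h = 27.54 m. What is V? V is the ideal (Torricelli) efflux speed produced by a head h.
Formula: V = \sqrt{2 g h}
V = √(2·9.81·27.54) = 23.25 m/s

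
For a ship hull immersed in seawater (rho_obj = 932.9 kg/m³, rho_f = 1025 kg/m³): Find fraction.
Formula: f_{sub} = \frac{\rho_{obj}}{\rho_f}
fraction = 932.9/1025 = 0.9101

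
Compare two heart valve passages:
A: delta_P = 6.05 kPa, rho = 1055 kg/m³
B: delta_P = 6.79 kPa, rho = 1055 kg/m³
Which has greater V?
V(A) = 3.387 m/s, V(B) = 3.588 m/s. Answer: B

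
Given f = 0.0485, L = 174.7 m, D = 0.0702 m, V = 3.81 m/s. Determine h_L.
Formula: h_L = f \frac{L}{D} \frac{V^2}{2g}
h_L = 0.0485·(174.7/0.0702)·3.81²/(2·9.81) = 89.3 m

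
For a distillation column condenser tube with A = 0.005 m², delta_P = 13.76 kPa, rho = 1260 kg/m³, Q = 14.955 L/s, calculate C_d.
Formula: Q = C_d A \sqrt{\frac{2 \Delta P}{\rho}}
Substituting knowns: 14.955 = C_d·0.005·√(2·(13.76·1000)/1260)·1000
Solving for C_d: C_d = (14.955/1000)/(0.005·√(2·(13.76·1000)/1260)) = 0.64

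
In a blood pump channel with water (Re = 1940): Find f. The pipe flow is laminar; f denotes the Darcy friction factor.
Formula: f = \frac{64}{Re}
f = 64/1940 = 0.03299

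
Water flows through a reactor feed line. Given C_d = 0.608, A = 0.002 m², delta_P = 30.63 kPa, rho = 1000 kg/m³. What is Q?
Formula: Q = C_d A \sqrt{\frac{2 \Delta P}{\rho}}
Q = 0.608·0.002·√(2·(30.63·1000)/1000)·1000 = 9.517 L/s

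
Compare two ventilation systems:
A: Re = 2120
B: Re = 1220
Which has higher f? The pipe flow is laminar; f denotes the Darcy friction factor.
f(A) = 0.03019, f(B) = 0.05246. Answer: B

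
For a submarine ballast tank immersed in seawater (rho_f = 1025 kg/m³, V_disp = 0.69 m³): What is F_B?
Formula: F_B = \rho_f g V_{disp}
F_B = 1025·9.81·0.69 = 6938 N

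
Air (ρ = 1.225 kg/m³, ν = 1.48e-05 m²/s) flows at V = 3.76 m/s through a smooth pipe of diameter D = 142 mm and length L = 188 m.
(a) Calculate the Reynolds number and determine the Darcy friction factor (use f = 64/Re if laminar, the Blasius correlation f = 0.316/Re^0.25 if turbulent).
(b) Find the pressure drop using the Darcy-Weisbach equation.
(a) Re = V·D/ν = 3.76·0.142/1.48e-05 = 36076 → turbulent (Re > 4000); f = 0.316/Re^0.25 = 0.316/36076^0.25 = 0.022929
(b) Darcy-Weisbach: ΔP = f·(L/D)·½ρV²/1000 = 0.022929·(188/0.142)·½·1.225·3.76²/1000 = 0.2629 kPa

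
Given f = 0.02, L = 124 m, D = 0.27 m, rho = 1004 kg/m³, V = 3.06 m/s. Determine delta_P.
Formula: \Delta P = f \frac{L}{D} \frac{\rho V^2}{2}
delta_P = 0.02·(124/0.27)·0.5·1004·3.06²/1000 = 43.18 kPa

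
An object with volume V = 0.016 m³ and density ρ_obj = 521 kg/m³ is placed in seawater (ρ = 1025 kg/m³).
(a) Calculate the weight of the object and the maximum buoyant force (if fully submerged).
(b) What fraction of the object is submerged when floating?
(a) W=rho_obj*g*V=521*9.81*0.016=81.8 N; F_B(max)=rho*g*V=1025*9.81*0.016=160.9 N
(b) Floating fraction=rho_obj/rho=521/1025=0.508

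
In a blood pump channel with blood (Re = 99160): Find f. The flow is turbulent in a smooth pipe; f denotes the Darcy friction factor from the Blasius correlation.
Formula: f = \frac{0.316}{Re^{0.25}}
f = 0.316/99160^0.25 = 0.01781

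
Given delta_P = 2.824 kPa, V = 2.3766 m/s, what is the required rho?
Formula: V = \sqrt{\frac{2 \Delta P}{\rho}}
Substituting knowns: 2.3766 = √(2·(2.824·1000)/rho)
Solving for rho: rho = 2·(2.824·1000)/2.3766² = 1000 kg/m³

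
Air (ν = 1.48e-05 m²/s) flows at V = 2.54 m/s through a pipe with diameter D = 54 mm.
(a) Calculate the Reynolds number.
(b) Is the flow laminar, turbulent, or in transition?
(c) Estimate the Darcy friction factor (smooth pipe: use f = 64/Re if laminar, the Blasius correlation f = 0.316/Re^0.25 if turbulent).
(a) Re = V·D/ν = 2.54·0.054/1.48e-05 = 9267.6
(b) Flow regime: turbulent (Re > 4000)
(c) Friction factor: f = 0.316/Re^0.25 = 0.316/9267.6^0.25 = 0.03221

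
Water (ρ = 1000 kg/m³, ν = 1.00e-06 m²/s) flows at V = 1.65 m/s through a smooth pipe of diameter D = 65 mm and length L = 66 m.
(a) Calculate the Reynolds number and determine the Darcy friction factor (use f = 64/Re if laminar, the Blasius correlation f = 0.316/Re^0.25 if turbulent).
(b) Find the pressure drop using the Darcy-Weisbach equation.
(a) Re = V·D/ν = 1.65·0.065/1.00e-06 = 107250 → turbulent (Re > 4000); f = 0.316/Re^0.25 = 0.316/107250^0.25 = 0.017462 (Blasius is strictly valid for Re ≲ 1e5; used here as the smooth-pipe estimate the problem specifies)
(b) Darcy-Weisbach: ΔP = f·(L/D)·½ρV²/1000 = 0.017462·(66/0.065)·½·1000·1.65²/1000 = 24.14 kPa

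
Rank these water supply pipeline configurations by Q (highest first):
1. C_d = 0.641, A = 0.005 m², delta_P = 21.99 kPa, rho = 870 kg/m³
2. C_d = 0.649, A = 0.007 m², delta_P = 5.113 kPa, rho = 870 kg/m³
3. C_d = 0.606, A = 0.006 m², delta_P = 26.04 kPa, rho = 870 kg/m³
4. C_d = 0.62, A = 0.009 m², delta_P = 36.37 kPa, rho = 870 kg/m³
Case 1: Q = 22.79 L/s
Case 2: Q = 15.58 L/s
Case 3: Q = 28.13 L/s
Case 4: Q = 51.02 L/s
Ranking (highest first): 4, 3, 1, 2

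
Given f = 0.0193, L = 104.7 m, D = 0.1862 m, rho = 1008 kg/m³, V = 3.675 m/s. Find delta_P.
Formula: \Delta P = f \frac{L}{D} \frac{\rho V^2}{2}
delta_P = 0.0193·(104.7/0.1862)·0.5·1008·3.675²/1000 = 73.87 kPa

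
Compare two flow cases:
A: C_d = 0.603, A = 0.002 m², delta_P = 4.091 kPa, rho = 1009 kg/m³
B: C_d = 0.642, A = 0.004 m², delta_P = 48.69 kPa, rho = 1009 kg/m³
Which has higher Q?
Q(A) = 3.434 L/s, Q(B) = 25.23 L/s. Answer: B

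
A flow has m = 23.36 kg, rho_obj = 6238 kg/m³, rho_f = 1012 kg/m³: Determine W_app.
Formula: W_{app} = mg\left(1 - \frac{\rho_f}{\rho_{obj}}\right)
W_app = 23.36·9.81·(1 − 1012/6238) = 192 N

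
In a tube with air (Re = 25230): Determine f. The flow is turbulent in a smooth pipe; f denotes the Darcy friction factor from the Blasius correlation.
Formula: f = \frac{0.316}{Re^{0.25}}
f = 0.316/25230^0.25 = 0.02507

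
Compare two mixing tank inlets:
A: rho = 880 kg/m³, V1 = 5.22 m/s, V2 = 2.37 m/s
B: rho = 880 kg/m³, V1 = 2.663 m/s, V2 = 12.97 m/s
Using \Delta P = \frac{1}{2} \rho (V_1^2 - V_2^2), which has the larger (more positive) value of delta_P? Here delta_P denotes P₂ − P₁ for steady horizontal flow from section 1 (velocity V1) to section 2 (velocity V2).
delta_P(A) = 9.518 kPa, delta_P(B) = -70.9 kPa. Answer: A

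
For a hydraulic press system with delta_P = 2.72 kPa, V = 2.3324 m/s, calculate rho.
Formula: V = \sqrt{\frac{2 \Delta P}{\rho}}
Substituting knowns: 2.3324 = √(2·(2.72·1000)/rho)
Solving for rho: rho = 2·(2.72·1000)/2.3324² = 1000 kg/m³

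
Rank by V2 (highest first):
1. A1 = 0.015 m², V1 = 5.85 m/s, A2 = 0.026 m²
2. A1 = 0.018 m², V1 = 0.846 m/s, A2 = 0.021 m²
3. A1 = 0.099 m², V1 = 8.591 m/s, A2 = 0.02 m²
Case 1: V2 = 3.375 m/s
Case 2: V2 = 0.7251 m/s
Case 3: V2 = 42.53 m/s
Ranking (highest first): 3, 1, 2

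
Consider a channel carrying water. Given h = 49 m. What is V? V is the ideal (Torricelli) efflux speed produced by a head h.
Formula: V = \sqrt{2 g h}
V = √(2·9.81·49) = 31.01 m/s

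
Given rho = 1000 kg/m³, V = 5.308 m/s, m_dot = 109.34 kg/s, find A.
Formula: \dot{m} = \rho A V
Substituting knowns: 109.34 = 1000·A·5.308
Solving for A: A = 109.34/(1000·5.308) = 0.0206 m²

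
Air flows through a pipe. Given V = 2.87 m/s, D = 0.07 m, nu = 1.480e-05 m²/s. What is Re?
Formula: Re = \frac{V D}{\nu}
Re = 2.87·0.07/1.480e-05 = 13574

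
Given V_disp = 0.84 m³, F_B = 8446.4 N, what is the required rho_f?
Formula: F_B = \rho_f g V_{disp}
Substituting knowns: 8446.4 = rho_f·9.81·0.84
Solving for rho_f: rho_f = 8446.4/(9.81·0.84) = 1025 kg/m³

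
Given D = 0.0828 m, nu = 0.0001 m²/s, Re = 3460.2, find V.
Formula: Re = \frac{V D}{\nu}
Substituting knowns: 3460.2 = V·0.0828/0.0001
Solving for V: V = 3460.2·0.0001/0.0828 = 4.179 m/s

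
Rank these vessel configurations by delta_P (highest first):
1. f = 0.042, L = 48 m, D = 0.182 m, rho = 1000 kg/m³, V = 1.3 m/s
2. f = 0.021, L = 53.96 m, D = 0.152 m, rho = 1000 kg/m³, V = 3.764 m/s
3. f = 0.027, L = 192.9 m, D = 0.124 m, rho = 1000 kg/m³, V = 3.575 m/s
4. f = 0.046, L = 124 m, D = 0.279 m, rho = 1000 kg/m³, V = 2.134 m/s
Case 1: delta_P = 9.36 kPa
Case 2: delta_P = 52.81 kPa
Case 3: delta_P = 268.4 kPa
Case 4: delta_P = 46.55 kPa
Ranking (highest first): 3, 2, 4, 1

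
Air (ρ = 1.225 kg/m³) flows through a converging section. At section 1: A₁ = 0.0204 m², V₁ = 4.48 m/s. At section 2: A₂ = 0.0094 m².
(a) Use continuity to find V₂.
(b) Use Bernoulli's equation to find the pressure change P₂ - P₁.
(a) Continuity: A₁V₁=A₂V₂ -> V₂=A₁V₁/A₂=0.0204*4.48/0.0094=9.72 m/s
(b) Bernoulli: P₂-P₁=0.5*rho*(V₁^2-V₂^2)/1000=0.5*1.225*(4.48^2-9.72^2)/1000=-0.04557 kPa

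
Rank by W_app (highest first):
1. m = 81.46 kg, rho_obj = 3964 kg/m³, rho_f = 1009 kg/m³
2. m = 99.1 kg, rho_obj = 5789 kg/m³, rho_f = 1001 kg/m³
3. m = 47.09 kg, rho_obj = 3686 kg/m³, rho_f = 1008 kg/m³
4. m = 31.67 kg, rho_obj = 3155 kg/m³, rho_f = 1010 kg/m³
Case 1: W_app = 595.7 N
Case 2: W_app = 804.1 N
Case 3: W_app = 335.6 N
Case 4: W_app = 211.2 N
Ranking (highest first): 2, 1, 3, 4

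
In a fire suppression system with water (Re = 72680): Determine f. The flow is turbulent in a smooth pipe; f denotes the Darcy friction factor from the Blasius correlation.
Formula: f = \frac{0.316}{Re^{0.25}}
f = 0.316/72680^0.25 = 0.01925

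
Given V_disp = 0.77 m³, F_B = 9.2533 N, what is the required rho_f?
Formula: F_B = \rho_f g V_{disp}
Substituting knowns: 9.2533 = rho_f·9.81·0.77
Solving for rho_f: rho_f = 9.2533/(9.81·0.77) = 1.225 kg/m³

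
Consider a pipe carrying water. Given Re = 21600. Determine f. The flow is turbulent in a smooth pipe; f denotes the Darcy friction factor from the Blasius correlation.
Formula: f = \frac{0.316}{Re^{0.25}}
f = 0.316/21600^0.25 = 0.02607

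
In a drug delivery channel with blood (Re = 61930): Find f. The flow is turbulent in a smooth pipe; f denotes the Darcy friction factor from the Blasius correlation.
Formula: f = \frac{0.316}{Re^{0.25}}
f = 0.316/61930^0.25 = 0.02003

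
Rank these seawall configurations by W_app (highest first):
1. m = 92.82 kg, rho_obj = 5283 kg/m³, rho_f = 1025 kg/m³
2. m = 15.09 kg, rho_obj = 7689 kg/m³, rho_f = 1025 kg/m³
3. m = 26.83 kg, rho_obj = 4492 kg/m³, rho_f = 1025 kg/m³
Case 1: W_app = 733.9 N
Case 2: W_app = 128.3 N
Case 3: W_app = 203.1 N
Ranking (highest first): 1, 3, 2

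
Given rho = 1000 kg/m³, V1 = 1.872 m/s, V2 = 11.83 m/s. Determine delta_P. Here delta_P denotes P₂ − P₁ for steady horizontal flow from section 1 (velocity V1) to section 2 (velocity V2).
Formula: \Delta P = \frac{1}{2} \rho (V_1^2 - V_2^2)
delta_P = 0.5·1000·(1.872² − 11.83²)/1000 = -68.22 kPa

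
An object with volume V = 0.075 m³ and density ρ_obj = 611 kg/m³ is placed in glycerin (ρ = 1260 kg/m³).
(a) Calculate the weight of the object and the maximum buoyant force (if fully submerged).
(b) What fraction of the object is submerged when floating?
(a) W=rho_obj*g*V=611*9.81*0.075=449.5 N; F_B(max)=rho*g*V=1260*9.81*0.075=927.0 N
(b) Floating fraction=rho_obj/rho=611/1260=0.485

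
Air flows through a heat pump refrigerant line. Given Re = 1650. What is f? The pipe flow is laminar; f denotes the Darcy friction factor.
Formula: f = \frac{64}{Re}
f = 64/1650 = 0.03879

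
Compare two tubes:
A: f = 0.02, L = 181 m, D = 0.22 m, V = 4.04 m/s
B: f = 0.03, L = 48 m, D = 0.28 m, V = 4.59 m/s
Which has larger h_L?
h_L(A) = 13.69 m, h_L(B) = 5.522 m. Answer: A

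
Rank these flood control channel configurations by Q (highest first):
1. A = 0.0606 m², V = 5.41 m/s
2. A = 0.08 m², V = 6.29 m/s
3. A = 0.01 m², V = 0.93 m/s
Case 1: Q = 327.8 L/s
Case 2: Q = 503.2 L/s
Case 3: Q = 9.3 L/s
Ranking (highest first): 2, 1, 3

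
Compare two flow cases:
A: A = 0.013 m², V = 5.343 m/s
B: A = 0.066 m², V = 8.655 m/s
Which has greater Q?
Q(A) = 69.46 L/s, Q(B) = 571.2 L/s. Answer: B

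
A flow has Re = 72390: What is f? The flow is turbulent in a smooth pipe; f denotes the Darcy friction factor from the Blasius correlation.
Formula: f = \frac{0.316}{Re^{0.25}}
f = 0.316/72390^0.25 = 0.01926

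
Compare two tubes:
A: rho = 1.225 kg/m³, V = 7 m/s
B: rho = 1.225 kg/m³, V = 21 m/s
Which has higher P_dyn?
P_dyn(A) = 0.03001 kPa, P_dyn(B) = 0.2701 kPa. Answer: B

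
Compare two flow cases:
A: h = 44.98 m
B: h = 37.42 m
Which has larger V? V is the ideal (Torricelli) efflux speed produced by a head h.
V(A) = 29.71 m/s, V(B) = 27.1 m/s. Answer: A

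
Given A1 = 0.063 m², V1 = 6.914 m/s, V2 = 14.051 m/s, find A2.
Formula: V_2 = \frac{A_1 V_1}{A_2}
Substituting knowns: 14.051 = 0.063·6.914/A2
Solving for A2: A2 = 0.063·6.914/14.051 = 0.031 m²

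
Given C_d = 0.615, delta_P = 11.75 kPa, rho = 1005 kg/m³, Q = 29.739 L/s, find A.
Formula: Q = C_d A \sqrt{\frac{2 \Delta P}{\rho}}
Substituting knowns: 29.739 = 0.615·A·√(2·(11.75·1000)/1005)·1000
Solving for A: A = (29.739/1000)/(0.615·√(2·(11.75·1000)/1005)) = 0.01 m²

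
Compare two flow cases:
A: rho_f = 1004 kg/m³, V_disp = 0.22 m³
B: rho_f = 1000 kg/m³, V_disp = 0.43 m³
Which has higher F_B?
F_B(A) = 2167 N, F_B(B) = 4218 N. Answer: B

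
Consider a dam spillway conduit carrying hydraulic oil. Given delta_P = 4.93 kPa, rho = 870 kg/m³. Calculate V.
Formula: V = \sqrt{\frac{2 \Delta P}{\rho}}
V = √(2·(4.93·1000)/870) = 3.367 m/s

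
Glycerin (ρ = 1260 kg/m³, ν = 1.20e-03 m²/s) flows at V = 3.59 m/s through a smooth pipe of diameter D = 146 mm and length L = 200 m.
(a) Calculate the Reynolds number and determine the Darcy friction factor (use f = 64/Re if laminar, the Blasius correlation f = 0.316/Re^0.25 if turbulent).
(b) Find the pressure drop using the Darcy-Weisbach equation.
(a) Re = V·D/ν = 3.59·0.146/1.20e-03 = 436.78 → laminar (Re < 2300); f = 64/Re = 64/436.78 = 0.14653
(b) Darcy-Weisbach: ΔP = f·(L/D)·½ρV²/1000 = 0.14653·(200/0.146)·½·1260·3.59²/1000 = 1630 kPa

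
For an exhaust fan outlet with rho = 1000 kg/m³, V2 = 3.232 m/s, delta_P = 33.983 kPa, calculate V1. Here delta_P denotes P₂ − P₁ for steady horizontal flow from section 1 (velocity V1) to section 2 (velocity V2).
Formula: \Delta P = \frac{1}{2} \rho (V_1^2 - V_2^2)
Substituting knowns: 33.983 = 0.5·1000·(V1² − 3.232²)/1000
Solving for V1: V1 = √(3.232² + 2·(33.983·1000)/1000) = 8.855 m/s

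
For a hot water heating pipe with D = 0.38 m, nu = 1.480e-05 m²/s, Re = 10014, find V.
Formula: Re = \frac{V D}{\nu}
Substituting knowns: 10014 = V·0.38/1.480e-05
Solving for V: V = 10014·1.480e-05/0.38 = 0.39 m/s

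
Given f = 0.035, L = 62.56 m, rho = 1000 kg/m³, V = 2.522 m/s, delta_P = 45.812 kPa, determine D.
Formula: \Delta P = f \frac{L}{D} \frac{\rho V^2}{2}
Substituting knowns: 45.812 = 0.035·(62.56/D)·0.5·1000·2.522²/1000
Solving for D: D = 0.035·62.56·0.5·1000·2.522²/(45.812·1000) = 0.152 m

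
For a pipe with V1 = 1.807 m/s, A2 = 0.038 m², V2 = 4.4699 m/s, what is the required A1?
Formula: V_2 = \frac{A_1 V_1}{A_2}
Substituting knowns: 4.4699 = A1·1.807/0.038
Solving for A1: A1 = 4.4699·0.038/1.807 = 0.094 m²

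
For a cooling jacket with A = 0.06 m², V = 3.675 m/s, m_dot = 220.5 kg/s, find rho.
Formula: \dot{m} = \rho A V
Substituting knowns: 220.5 = rho·0.06·3.675
Solving for rho: rho = 220.5/(0.06·3.675) = 1000 kg/m³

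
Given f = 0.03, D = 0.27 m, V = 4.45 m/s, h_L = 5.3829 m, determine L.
Formula: h_L = f \frac{L}{D} \frac{V^2}{2g}
Substituting knowns: 5.3829 = 0.03·(L/0.27)·4.45²/(2·9.81)
Solving for L: L = 5.3829·2·9.81·0.27/(0.03·4.45²) = 48 m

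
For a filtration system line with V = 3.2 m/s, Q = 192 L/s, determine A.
Formula: Q = A V
Substituting knowns: 192 = A·3.2·1000
Solving for A: A = (192/1000)/3.2 = 0.06 m²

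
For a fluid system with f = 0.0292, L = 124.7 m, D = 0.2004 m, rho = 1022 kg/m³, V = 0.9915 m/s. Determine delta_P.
Formula: \Delta P = f \frac{L}{D} \frac{\rho V^2}{2}
delta_P = 0.0292·(124.7/0.2004)·0.5·1022·0.9915²/1000 = 9.128 kPa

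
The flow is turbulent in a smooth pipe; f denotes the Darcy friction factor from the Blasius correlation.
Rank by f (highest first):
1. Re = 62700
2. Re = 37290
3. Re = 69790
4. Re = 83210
Case 1: f = 0.01997
Case 2: f = 0.02274
Case 3: f = 0.01944
Case 4: f = 0.01861
Ranking (highest first): 2, 1, 3, 4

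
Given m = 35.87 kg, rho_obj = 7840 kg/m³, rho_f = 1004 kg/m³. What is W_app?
Formula: W_{app} = mg\left(1 - \frac{\rho_f}{\rho_{obj}}\right)
W_app = 35.87·9.81·(1 − 1004/7840) = 306.8 N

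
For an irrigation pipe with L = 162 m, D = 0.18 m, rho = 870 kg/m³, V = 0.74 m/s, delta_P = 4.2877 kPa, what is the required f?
Formula: \Delta P = f \frac{L}{D} \frac{\rho V^2}{2}
Substituting knowns: 4.2877 = f·(162/0.18)·0.5·870·0.74²/1000
Solving for f: f = (4.2877·1000)/((162/0.18)·0.5·870·0.74²) = 0.02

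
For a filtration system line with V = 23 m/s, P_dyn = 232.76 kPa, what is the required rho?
Formula: P_{dyn} = \frac{1}{2} \rho V^2
Substituting knowns: 232.76 = 0.5·rho·23²/1000
Solving for rho: rho = 2·(232.76·1000)/23² = 880 kg/m³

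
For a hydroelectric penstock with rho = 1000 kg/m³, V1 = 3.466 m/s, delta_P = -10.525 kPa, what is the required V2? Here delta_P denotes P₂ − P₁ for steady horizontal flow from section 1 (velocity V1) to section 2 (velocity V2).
Formula: \Delta P = \frac{1}{2} \rho (V_1^2 - V_2^2)
Substituting knowns: -10.525 = 0.5·1000·(3.466² − V2²)/1000
Solving for V2: V2 = √(3.466² − 2·(-10.525·1000)/1000) = 5.75 m/s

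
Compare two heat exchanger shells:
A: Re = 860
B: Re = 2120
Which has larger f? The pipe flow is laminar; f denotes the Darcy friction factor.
f(A) = 0.07442, f(B) = 0.03019. Answer: A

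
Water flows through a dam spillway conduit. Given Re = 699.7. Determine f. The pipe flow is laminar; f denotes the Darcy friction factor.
Formula: f = \frac{64}{Re}
f = 64/699.7 = 0.09147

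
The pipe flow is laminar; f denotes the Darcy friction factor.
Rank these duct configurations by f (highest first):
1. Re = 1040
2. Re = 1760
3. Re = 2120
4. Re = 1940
Case 1: f = 0.06154
Case 2: f = 0.03636
Case 3: f = 0.03019
Case 4: f = 0.03299
Ranking (highest first): 1, 2, 4, 3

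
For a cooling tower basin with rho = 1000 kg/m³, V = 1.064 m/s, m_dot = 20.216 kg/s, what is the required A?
Formula: \dot{m} = \rho A V
Substituting knowns: 20.216 = 1000·A·1.064
Solving for A: A = 20.216/(1000·1.064) = 0.019 m²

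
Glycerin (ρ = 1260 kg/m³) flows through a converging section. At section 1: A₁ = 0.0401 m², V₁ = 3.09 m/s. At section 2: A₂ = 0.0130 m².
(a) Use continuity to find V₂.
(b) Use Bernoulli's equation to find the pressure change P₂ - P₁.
(a) Continuity: A₁V₁=A₂V₂ -> V₂=A₁V₁/A₂=0.0401*3.09/0.0130=9.53 m/s
(b) Bernoulli: P₂-P₁=0.5*rho*(V₁^2-V₂^2)/1000=0.5*1260*(3.09^2-9.53^2)/1000=-51.2 kPa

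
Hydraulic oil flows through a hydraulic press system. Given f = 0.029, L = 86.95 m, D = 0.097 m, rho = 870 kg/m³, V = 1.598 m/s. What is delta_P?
Formula: \Delta P = f \frac{L}{D} \frac{\rho V^2}{2}
delta_P = 0.029·(86.95/0.097)·0.5·870·1.598²/1000 = 28.88 kPa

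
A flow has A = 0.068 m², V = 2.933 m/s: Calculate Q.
Formula: Q = A V
Q = 0.068·2.933·1000 = 199.4 L/s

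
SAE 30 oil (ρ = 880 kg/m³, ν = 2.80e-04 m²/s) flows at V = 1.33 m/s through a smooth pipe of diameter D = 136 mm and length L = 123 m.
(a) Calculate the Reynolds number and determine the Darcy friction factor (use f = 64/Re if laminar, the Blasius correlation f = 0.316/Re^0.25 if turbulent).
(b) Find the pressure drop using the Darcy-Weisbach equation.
(a) Re = V·D/ν = 1.33·0.136/2.80e-04 = 646 → laminar (Re < 2300); f = 64/Re = 64/646 = 0.099071
(b) Darcy-Weisbach: ΔP = f·(L/D)·½ρV²/1000 = 0.099071·(123/0.136)·½·880·1.33²/1000 = 69.74 kPa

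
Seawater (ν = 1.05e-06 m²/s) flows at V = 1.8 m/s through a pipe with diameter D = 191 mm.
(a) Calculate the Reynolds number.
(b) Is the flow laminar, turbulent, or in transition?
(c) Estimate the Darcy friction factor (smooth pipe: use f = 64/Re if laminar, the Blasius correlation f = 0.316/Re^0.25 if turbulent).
(a) Re = V·D/ν = 1.8·0.191/1.05e-06 = 327430
(b) Flow regime: turbulent (Re > 4000)
(c) Friction factor: f = 0.316/Re^0.25 = 0.316/327430^0.25 = 0.01321 (Blasius is strictly valid for Re ≲ 1e5; used here as the smooth-pipe estimate the problem specifies)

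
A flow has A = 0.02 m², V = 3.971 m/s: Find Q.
Formula: Q = A V
Q = 0.02·3.971·1000 = 79.42 L/s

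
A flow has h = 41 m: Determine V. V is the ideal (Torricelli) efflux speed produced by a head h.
Formula: V = \sqrt{2 g h}
V = √(2·9.81·41) = 28.36 m/s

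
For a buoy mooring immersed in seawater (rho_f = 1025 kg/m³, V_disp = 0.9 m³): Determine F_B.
Formula: F_B = \rho_f g V_{disp}
F_B = 1025·9.81·0.9 = 9050 N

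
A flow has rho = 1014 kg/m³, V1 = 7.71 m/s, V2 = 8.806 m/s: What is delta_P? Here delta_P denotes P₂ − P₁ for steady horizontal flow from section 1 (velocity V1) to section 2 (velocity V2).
Formula: \Delta P = \frac{1}{2} \rho (V_1^2 - V_2^2)
delta_P = 0.5·1014·(7.71² − 8.806²)/1000 = -9.177 kPa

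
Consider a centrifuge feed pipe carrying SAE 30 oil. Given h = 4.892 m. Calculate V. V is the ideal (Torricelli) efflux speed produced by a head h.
Formula: V = \sqrt{2 g h}
V = √(2·9.81·4.892) = 9.797 m/s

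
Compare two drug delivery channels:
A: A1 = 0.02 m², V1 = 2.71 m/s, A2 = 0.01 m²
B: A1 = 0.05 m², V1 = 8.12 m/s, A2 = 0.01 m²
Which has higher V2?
V2(A) = 5.42 m/s, V2(B) = 40.6 m/s. Answer: B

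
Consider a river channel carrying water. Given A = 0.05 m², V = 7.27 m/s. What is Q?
Formula: Q = A V
Q = 0.05·7.27·1000 = 363.5 L/s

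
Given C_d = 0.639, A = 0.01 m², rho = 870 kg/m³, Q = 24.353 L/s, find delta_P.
Formula: Q = C_d A \sqrt{\frac{2 \Delta P}{\rho}}
Substituting knowns: 24.353 = 0.639·0.01·√(2·(delta_P·1000)/870)·1000
Solving for delta_P: delta_P = ((24.353/1000)/(0.639·0.01))²·870/2/1000 = 6.318 kPa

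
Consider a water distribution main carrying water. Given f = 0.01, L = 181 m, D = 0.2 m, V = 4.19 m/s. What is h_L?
Formula: h_L = f \frac{L}{D} \frac{V^2}{2g}
h_L = 0.01·(181/0.2)·4.19²/(2·9.81) = 8.098 m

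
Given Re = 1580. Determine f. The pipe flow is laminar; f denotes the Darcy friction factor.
Formula: f = \frac{64}{Re}
f = 64/1580 = 0.04051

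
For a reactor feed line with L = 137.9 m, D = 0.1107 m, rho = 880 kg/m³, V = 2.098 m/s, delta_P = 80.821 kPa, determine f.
Formula: \Delta P = f \frac{L}{D} \frac{\rho V^2}{2}
Substituting knowns: 80.821 = f·(137.9/0.1107)·0.5·880·2.098²/1000
Solving for f: f = (80.821·1000)/((137.9/0.1107)·0.5·880·2.098²) = 0.0335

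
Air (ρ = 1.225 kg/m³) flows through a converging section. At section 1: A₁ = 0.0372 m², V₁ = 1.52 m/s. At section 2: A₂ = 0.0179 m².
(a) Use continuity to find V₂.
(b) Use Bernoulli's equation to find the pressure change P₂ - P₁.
(a) Continuity: A₁V₁=A₂V₂ -> V₂=A₁V₁/A₂=0.0372*1.52/0.0179=3.16 m/s
(b) Bernoulli: P₂-P₁=0.5*rho*(V₁^2-V₂^2)/1000=0.5*1.225*(1.52^2-3.16^2)/1000=-0.004701 kPa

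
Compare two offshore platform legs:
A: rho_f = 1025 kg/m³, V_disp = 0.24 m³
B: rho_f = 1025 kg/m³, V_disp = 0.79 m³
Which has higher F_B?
F_B(A) = 2413 N, F_B(B) = 7944 N. Answer: B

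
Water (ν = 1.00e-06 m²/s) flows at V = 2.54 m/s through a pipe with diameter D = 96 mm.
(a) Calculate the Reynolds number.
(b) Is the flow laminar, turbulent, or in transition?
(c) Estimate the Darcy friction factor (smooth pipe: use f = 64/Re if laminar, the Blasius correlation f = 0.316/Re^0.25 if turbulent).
(a) Re = V·D/ν = 2.54·0.096/1.00e-06 = 243840
(b) Flow regime: turbulent (Re > 4000)
(c) Friction factor: f = 0.316/Re^0.25 = 0.316/243840^0.25 = 0.01422 (Blasius is strictly valid for Re ≲ 1e5; used here as the smooth-pipe estimate the problem specifies)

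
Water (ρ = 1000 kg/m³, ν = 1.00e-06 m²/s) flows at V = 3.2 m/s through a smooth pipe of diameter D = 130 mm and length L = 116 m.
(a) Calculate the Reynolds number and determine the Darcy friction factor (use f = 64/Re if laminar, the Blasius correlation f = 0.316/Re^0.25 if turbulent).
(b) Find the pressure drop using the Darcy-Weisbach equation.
(a) Re = V·D/ν = 3.2·0.13/1.00e-06 = 416000 → turbulent (Re > 4000); f = 0.316/Re^0.25 = 0.316/416000^0.25 = 0.012443 (Blasius is strictly valid for Re ≲ 1e5; used here as the smooth-pipe estimate the problem specifies)
(b) Darcy-Weisbach: ΔP = f·(L/D)·½ρV²/1000 = 0.012443·(116/0.130)·½·1000·3.2²/1000 = 56.85 kPa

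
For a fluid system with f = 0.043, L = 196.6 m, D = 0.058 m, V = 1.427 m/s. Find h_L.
Formula: h_L = f \frac{L}{D} \frac{V^2}{2g}
h_L = 0.043·(196.6/0.058)·1.427²/(2·9.81) = 15.13 m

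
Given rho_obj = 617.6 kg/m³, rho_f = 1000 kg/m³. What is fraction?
Formula: f_{sub} = \frac{\rho_{obj}}{\rho_f}
fraction = 617.6/1000 = 0.6176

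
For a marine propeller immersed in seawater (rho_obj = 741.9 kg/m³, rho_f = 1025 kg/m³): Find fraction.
Formula: f_{sub} = \frac{\rho_{obj}}{\rho_f}
fraction = 741.9/1025 = 0.7238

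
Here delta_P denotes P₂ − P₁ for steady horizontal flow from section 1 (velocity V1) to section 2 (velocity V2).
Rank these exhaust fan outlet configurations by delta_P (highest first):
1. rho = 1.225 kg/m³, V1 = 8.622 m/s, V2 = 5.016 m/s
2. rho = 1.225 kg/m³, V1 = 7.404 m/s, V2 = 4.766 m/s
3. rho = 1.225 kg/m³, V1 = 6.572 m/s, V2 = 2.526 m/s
Case 1: delta_P = 0.03012 kPa
Case 2: delta_P = 0.01966 kPa
Case 3: delta_P = 0.02255 kPa
Ranking (highest first): 1, 3, 2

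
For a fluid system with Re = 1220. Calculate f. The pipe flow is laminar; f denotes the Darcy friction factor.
Formula: f = \frac{64}{Re}
f = 64/1220 = 0.05246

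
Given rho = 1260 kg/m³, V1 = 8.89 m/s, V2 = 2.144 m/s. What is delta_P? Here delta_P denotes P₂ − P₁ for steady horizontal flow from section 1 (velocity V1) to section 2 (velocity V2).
Formula: \Delta P = \frac{1}{2} \rho (V_1^2 - V_2^2)
delta_P = 0.5·1260·(8.89² − 2.144²)/1000 = 46.89 kPa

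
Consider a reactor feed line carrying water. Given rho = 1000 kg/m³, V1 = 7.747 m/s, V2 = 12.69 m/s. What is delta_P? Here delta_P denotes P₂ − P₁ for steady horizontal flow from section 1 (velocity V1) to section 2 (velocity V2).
Formula: \Delta P = \frac{1}{2} \rho (V_1^2 - V_2^2)
delta_P = 0.5·1000·(7.747² − 12.69²)/1000 = -50.51 kPa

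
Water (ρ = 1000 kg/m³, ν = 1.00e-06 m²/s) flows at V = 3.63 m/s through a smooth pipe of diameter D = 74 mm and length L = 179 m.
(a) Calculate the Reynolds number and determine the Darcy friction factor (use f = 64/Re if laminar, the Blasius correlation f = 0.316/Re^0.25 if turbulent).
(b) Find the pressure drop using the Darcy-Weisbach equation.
(a) Re = V·D/ν = 3.63·0.074/1.00e-06 = 268620 → turbulent (Re > 4000); f = 0.316/Re^0.25 = 0.316/268620^0.25 = 0.01388 (Blasius is strictly valid for Re ≲ 1e5; used here as the smooth-pipe estimate the problem specifies)
(b) Darcy-Weisbach: ΔP = f·(L/D)·½ρV²/1000 = 0.01388·(179/0.074)·½·1000·3.63²/1000 = 221.2 kPa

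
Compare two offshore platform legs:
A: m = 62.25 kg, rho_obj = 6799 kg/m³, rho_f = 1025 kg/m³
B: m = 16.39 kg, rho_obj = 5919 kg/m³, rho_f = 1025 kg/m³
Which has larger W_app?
W_app(A) = 518.6 N, W_app(B) = 132.9 N. Answer: A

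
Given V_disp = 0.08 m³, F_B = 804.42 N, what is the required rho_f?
Formula: F_B = \rho_f g V_{disp}
Substituting knowns: 804.42 = rho_f·9.81·0.08
Solving for rho_f: rho_f = 804.42/(9.81·0.08) = 1025 kg/m³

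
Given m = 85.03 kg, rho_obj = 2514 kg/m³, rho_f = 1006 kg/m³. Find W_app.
Formula: W_{app} = mg\left(1 - \frac{\rho_f}{\rho_{obj}}\right)
W_app = 85.03·9.81·(1 − 1006/2514) = 500.4 N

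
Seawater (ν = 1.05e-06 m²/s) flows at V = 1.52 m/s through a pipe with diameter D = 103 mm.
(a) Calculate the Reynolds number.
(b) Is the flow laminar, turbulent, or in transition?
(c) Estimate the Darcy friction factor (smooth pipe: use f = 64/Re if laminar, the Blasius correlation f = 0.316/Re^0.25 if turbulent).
(a) Re = V·D/ν = 1.52·0.103/1.05e-06 = 149100
(b) Flow regime: turbulent (Re > 4000)
(c) Friction factor: f = 0.316/Re^0.25 = 0.316/149100^0.25 = 0.01608 (Blasius is strictly valid for Re ≲ 1e5; used here as the smooth-pipe estimate the problem specifies)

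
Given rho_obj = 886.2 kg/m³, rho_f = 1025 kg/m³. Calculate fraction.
Formula: f_{sub} = \frac{\rho_{obj}}{\rho_f}
fraction = 886.2/1025 = 0.8646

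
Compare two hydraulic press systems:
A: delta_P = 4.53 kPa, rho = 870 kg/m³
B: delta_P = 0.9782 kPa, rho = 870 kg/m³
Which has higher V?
V(A) = 3.227 m/s, V(B) = 1.5 m/s. Answer: A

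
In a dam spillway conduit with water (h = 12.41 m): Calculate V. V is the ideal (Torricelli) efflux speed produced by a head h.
Formula: V = \sqrt{2 g h}
V = √(2·9.81·12.41) = 15.6 m/s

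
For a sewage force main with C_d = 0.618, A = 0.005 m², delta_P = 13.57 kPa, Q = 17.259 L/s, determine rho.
Formula: Q = C_d A \sqrt{\frac{2 \Delta P}{\rho}}
Substituting knowns: 17.259 = 0.618·0.005·√(2·(13.57·1000)/rho)·1000
Solving for rho: rho = 2·(13.57·1000)/((17.259/1000)/(0.618·0.005))² = 870 kg/m³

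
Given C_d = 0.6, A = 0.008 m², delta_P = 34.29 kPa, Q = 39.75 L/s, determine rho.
Formula: Q = C_d A \sqrt{\frac{2 \Delta P}{\rho}}
Substituting knowns: 39.75 = 0.6·0.008·√(2·(34.29·1000)/rho)·1000
Solving for rho: rho = 2·(34.29·1000)/((39.75/1000)/(0.6·0.008))² = 1000 kg/m³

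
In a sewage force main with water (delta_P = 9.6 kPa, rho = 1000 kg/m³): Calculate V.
Formula: V = \sqrt{\frac{2 \Delta P}{\rho}}
V = √(2·(9.6·1000)/1000) = 4.382 m/s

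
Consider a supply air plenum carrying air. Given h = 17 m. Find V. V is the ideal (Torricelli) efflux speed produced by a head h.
Formula: V = \sqrt{2 g h}
V = √(2·9.81·17) = 18.26 m/s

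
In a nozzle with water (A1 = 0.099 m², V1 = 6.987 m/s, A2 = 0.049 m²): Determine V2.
Formula: V_2 = \frac{A_1 V_1}{A_2}
V2 = 0.099·6.987/0.049 = 14.12 m/s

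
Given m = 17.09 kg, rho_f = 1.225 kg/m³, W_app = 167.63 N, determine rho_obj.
Formula: W_{app} = mg\left(1 - \frac{\rho_f}{\rho_{obj}}\right)
Substituting knowns: 167.63 = 17.09·9.81·(1 − 1.225/rho_obj)
Solving for rho_obj: rho_obj = 1.225/(1 − 167.63/(17.09·9.81)) = 8968 kg/m³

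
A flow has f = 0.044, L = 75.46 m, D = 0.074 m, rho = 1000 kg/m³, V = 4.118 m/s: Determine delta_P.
Formula: \Delta P = f \frac{L}{D} \frac{\rho V^2}{2}
delta_P = 0.044·(75.46/0.074)·0.5·1000·4.118²/1000 = 380.4 kPa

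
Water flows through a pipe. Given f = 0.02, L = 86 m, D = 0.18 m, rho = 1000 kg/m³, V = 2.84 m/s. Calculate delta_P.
Formula: \Delta P = f \frac{L}{D} \frac{\rho V^2}{2}
delta_P = 0.02·(86/0.18)·0.5·1000·2.84²/1000 = 38.54 kPa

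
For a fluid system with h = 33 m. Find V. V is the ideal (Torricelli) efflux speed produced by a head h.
Formula: V = \sqrt{2 g h}
V = √(2·9.81·33) = 25.45 m/s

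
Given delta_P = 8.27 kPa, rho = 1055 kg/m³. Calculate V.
Formula: V = \sqrt{\frac{2 \Delta P}{\rho}}
V = √(2·(8.27·1000)/1055) = 3.96 m/s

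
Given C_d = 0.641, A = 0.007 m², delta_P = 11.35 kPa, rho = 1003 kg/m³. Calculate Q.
Formula: Q = C_d A \sqrt{\frac{2 \Delta P}{\rho}}
Q = 0.641·0.007·√(2·(11.35·1000)/1003)·1000 = 21.35 L/s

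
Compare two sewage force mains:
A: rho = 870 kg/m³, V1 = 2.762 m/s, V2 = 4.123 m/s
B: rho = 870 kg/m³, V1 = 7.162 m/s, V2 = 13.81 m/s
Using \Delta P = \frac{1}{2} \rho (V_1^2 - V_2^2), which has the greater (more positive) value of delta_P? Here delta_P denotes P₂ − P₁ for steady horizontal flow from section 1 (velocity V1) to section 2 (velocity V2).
delta_P(A) = -4.076 kPa, delta_P(B) = -60.65 kPa. Answer: A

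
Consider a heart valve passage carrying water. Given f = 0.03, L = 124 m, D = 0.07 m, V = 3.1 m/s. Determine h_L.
Formula: h_L = f \frac{L}{D} \frac{V^2}{2g}
h_L = 0.03·(124/0.07)·3.1²/(2·9.81) = 26.03 m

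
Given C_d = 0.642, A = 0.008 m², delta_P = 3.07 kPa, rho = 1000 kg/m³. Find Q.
Formula: Q = C_d A \sqrt{\frac{2 \Delta P}{\rho}}
Q = 0.642·0.008·√(2·(3.07·1000)/1000)·1000 = 12.73 L/s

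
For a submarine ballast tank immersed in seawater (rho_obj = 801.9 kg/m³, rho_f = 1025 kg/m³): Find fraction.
Formula: f_{sub} = \frac{\rho_{obj}}{\rho_f}
fraction = 801.9/1025 = 0.7823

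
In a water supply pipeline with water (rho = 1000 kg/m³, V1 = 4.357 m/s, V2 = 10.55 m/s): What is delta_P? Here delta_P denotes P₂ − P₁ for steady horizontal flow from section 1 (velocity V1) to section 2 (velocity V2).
Formula: \Delta P = \frac{1}{2} \rho (V_1^2 - V_2^2)
delta_P = 0.5·1000·(4.357² − 10.55²)/1000 = -46.16 kPa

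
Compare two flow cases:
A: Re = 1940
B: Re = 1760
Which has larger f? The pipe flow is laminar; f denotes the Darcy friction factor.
f(A) = 0.03299, f(B) = 0.03636. Answer: B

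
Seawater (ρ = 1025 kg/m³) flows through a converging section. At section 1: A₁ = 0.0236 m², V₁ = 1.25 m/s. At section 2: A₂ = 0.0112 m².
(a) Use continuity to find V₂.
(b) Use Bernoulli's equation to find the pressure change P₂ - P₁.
(a) Continuity: A₁V₁=A₂V₂ -> V₂=A₁V₁/A₂=0.0236*1.25/0.0112=2.63 m/s
(b) Bernoulli: P₂-P₁=0.5*rho*(V₁^2-V₂^2)/1000=0.5*1025*(1.25^2-2.63^2)/1000=-2.744 kPa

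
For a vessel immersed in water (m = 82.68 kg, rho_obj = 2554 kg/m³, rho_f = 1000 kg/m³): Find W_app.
Formula: W_{app} = mg\left(1 - \frac{\rho_f}{\rho_{obj}}\right)
W_app = 82.68·9.81·(1 − 1000/2554) = 493.5 N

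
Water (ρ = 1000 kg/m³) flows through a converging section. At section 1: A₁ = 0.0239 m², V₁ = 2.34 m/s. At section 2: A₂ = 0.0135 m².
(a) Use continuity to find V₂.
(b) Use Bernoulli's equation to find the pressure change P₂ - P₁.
(a) Continuity: A₁V₁=A₂V₂ -> V₂=A₁V₁/A₂=0.0239*2.34/0.0135=4.14 m/s
(b) Bernoulli: P₂-P₁=0.5*rho*(V₁^2-V₂^2)/1000=0.5*1000*(2.34^2-4.14^2)/1000=-5.832 kPa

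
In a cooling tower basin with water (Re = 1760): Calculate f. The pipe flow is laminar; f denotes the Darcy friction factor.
Formula: f = \frac{64}{Re}
f = 64/1760 = 0.03636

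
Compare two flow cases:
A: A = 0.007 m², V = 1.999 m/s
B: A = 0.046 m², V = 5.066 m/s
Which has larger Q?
Q(A) = 13.99 L/s, Q(B) = 233 L/s. Answer: B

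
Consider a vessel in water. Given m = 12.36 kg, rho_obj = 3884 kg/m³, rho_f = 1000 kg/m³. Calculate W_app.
Formula: W_{app} = mg\left(1 - \frac{\rho_f}{\rho_{obj}}\right)
W_app = 12.36·9.81·(1 − 1000/3884) = 90.03 N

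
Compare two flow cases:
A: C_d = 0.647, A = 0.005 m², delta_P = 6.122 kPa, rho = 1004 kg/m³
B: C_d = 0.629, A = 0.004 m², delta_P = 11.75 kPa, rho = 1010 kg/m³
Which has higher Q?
Q(A) = 11.3 L/s, Q(B) = 12.14 L/s. Answer: B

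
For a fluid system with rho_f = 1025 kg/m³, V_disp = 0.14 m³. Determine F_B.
Formula: F_B = \rho_f g V_{disp}
F_B = 1025·9.81·0.14 = 1408 N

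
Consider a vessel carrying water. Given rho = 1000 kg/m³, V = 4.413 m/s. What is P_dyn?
Formula: P_{dyn} = \frac{1}{2} \rho V^2
P_dyn = 0.5·1000·4.413²/1000 = 9.737 kPa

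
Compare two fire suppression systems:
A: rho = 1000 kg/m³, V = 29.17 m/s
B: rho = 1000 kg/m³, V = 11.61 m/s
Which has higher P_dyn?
P_dyn(A) = 425.4 kPa, P_dyn(B) = 67.4 kPa. Answer: A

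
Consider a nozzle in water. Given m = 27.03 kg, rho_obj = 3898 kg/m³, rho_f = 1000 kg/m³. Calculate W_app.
Formula: W_{app} = mg\left(1 - \frac{\rho_f}{\rho_{obj}}\right)
W_app = 27.03·9.81·(1 − 1000/3898) = 197.1 N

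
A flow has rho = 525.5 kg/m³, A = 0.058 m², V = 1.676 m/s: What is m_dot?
Formula: \dot{m} = \rho A V
m_dot = 525.5·0.058·1.676 = 51.08 kg/s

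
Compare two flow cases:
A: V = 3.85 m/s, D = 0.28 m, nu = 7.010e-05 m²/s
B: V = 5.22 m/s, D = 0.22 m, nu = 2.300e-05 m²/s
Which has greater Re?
Re(A) = 15378, Re(B) = 49930. Answer: B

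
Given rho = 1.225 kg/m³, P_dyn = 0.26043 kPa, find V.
Formula: P_{dyn} = \frac{1}{2} \rho V^2
Substituting knowns: 0.26043 = 0.5·1.225·V²/1000
Solving for V: V = √(2·(0.26043·1000)/1.225) = 20.62 m/s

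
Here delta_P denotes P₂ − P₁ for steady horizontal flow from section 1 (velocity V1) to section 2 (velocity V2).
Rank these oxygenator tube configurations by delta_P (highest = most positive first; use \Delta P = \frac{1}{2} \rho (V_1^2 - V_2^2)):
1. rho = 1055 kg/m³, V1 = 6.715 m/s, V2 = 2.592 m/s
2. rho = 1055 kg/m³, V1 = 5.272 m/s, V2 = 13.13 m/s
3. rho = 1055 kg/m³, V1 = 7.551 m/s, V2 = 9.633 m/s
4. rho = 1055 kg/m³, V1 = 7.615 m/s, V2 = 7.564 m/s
Case 1: delta_P = 20.24 kPa
Case 2: delta_P = -76.28 kPa
Case 3: delta_P = -18.87 kPa
Case 4: delta_P = 0.4084 kPa
Ranking (highest first): 1, 4, 3, 2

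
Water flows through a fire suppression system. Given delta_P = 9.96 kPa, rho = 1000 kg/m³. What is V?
Formula: V = \sqrt{\frac{2 \Delta P}{\rho}}
V = √(2·(9.96·1000)/1000) = 4.463 m/s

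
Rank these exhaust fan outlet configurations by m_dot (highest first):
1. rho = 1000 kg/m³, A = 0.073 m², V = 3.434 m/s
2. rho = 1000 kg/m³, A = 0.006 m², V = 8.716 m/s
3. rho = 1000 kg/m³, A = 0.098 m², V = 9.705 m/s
Case 1: m_dot = 250.7 kg/s
Case 2: m_dot = 52.3 kg/s
Case 3: m_dot = 951.1 kg/s
Ranking (highest first): 3, 1, 2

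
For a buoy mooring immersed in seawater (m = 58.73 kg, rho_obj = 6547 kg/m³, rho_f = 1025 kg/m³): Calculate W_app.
Formula: W_{app} = mg\left(1 - \frac{\rho_f}{\rho_{obj}}\right)
W_app = 58.73·9.81·(1 − 1025/6547) = 485.9 N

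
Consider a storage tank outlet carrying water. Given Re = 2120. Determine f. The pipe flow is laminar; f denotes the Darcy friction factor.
Formula: f = \frac{64}{Re}
f = 64/2120 = 0.03019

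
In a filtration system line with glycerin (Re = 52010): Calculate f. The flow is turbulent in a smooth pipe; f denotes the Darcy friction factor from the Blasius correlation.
Formula: f = \frac{0.316}{Re^{0.25}}
f = 0.316/52010^0.25 = 0.02092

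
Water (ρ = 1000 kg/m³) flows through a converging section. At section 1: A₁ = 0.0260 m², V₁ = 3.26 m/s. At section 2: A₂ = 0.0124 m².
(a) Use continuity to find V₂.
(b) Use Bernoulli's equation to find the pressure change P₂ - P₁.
(a) Continuity: A₁V₁=A₂V₂ -> V₂=A₁V₁/A₂=0.0260*3.26/0.0124=6.84 m/s
(b) Bernoulli: P₂-P₁=0.5*rho*(V₁^2-V₂^2)/1000=0.5*1000*(3.26^2-6.84^2)/1000=-18.08 kPa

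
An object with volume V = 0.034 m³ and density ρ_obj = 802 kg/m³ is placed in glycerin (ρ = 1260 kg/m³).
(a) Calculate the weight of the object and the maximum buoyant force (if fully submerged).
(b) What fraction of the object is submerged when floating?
(a) W=rho_obj*g*V=802*9.81*0.034=267.5 N; F_B(max)=rho*g*V=1260*9.81*0.034=420.3 N
(b) Floating fraction=rho_obj/rho=802/1260=0.637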